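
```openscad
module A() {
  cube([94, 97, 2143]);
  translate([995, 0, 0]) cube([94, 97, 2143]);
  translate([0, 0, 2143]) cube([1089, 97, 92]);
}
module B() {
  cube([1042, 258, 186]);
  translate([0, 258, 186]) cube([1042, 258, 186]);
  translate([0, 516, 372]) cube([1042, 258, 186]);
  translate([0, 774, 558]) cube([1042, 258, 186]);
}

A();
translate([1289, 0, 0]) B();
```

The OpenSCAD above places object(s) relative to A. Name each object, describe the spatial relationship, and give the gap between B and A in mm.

A is a door frame. B is a staircase. The staircase is on the floor beside the door frame on its +x side. The gap between the staircase and the door frame is 200 mm.

The staircase's nearest face is 200 mm from the door frame's +x face.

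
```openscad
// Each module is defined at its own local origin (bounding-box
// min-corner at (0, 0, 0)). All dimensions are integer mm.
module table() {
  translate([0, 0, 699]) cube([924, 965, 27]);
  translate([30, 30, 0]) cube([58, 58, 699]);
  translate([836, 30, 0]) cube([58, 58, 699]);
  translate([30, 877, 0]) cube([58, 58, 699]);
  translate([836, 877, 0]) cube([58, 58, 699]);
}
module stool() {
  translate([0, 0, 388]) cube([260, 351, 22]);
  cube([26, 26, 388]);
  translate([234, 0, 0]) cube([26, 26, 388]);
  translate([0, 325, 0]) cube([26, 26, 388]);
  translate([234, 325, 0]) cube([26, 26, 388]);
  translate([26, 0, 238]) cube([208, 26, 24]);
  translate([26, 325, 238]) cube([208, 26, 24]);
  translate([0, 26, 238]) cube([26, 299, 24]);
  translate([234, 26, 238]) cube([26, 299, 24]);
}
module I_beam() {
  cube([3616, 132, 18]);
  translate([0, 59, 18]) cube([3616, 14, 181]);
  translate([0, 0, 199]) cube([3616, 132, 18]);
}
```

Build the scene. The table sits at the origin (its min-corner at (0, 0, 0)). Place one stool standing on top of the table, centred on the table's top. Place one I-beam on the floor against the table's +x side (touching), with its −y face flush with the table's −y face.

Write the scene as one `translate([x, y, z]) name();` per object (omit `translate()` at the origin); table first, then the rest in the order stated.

table();
translate([332, 307, 726]) stool();
translate([924, 0, 0]) I_beam();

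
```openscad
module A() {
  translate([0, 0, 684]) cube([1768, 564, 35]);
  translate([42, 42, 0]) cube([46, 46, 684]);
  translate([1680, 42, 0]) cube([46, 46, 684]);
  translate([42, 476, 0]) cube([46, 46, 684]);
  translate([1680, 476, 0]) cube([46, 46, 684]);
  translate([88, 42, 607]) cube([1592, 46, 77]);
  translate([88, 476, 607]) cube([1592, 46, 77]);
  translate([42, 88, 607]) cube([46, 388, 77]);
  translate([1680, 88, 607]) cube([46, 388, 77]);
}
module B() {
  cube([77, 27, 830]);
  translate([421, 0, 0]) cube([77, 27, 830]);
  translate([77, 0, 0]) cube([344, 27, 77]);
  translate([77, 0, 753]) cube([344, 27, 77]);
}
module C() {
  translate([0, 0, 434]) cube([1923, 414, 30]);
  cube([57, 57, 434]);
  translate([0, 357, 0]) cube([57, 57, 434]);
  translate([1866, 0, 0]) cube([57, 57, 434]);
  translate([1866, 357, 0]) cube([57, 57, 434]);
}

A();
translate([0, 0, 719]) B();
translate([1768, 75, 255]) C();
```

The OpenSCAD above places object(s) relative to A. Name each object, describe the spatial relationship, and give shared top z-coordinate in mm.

Both tops at z = 719 mm.

A is a table. B is a picture frame. C is a bench. The picture frame is on top of the table. The bench is beside the table with their tops flush at z = 719. The shared top z-coordinate is 719 mm.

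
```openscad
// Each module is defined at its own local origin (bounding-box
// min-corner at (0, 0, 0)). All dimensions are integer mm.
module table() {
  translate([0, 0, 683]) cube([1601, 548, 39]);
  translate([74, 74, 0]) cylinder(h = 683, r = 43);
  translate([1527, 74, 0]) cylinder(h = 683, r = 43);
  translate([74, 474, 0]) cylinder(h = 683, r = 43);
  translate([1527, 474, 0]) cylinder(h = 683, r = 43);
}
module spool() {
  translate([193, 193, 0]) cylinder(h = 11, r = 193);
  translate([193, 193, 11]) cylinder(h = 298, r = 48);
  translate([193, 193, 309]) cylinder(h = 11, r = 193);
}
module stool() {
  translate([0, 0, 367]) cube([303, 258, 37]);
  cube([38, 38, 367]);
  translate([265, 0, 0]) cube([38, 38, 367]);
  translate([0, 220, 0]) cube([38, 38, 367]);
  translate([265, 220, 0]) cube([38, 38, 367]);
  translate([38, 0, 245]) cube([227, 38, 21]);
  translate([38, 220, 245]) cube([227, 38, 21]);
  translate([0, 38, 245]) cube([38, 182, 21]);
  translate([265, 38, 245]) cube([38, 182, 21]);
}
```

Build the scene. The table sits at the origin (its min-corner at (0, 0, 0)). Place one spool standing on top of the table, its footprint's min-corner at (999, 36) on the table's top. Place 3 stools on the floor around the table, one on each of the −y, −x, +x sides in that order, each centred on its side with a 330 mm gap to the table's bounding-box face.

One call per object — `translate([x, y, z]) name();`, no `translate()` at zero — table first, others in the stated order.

table();
translate([999, 36, 722]) spool();
translate([649, -588, 0]) stool();
translate([-633, 145, 0]) stool();
translate([1931, 145, 0]) stool();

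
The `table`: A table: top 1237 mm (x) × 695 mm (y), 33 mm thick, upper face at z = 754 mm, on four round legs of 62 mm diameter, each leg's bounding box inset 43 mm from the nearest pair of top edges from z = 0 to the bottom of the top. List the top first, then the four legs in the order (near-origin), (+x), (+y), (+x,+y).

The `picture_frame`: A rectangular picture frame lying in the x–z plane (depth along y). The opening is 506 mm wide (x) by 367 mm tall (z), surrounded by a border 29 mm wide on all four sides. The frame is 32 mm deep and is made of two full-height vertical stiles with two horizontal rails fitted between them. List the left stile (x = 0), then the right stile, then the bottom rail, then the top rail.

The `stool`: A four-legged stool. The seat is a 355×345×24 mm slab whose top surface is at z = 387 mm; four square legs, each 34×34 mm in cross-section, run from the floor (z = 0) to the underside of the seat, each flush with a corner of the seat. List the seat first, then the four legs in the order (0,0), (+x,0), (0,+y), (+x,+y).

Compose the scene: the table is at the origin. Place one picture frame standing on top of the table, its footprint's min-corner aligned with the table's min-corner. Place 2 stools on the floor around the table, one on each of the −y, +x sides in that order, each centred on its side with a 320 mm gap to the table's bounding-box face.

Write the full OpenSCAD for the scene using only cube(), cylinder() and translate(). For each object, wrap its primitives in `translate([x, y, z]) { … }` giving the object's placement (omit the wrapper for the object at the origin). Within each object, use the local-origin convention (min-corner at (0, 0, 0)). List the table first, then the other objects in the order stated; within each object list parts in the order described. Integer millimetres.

translate([0, 0, 721]) cube([1237, 695, 33]);
translate([74, 74, 0]) cylinder(h = 721, r = 31);
translate([1163, 74, 0]) cylinder(h = 721, r = 31);
translate([74, 621, 0]) cylinder(h = 721, r = 31);
translate([1163, 621, 0]) cylinder(h = 721, r = 31);
translate([0, 0, 754]) {
  cube([29, 32, 425]);
  translate([535, 0, 0]) cube([29, 32, 425]);
  translate([29, 0, 0]) cube([506, 32, 29]);
  translate([29, 0, 396]) cube([506, 32, 29]);
}
translate([441, -665, 0]) {
  translate([0, 0, 363]) cube([355, 345, 24]);
  cube([34, 34, 363]);
  translate([321, 0, 0]) cube([34, 34, 363]);
  translate([0, 311, 0]) cube([34, 34, 363]);
  translate([321, 311, 0]) cube([34, 34, 363]);
}
translate([1557, 175, 0]) {
  translate([0, 0, 363]) cube([355, 345, 24]);
  cube([34, 34, 363]);
  translate([321, 0, 0]) cube([34, 34, 363]);
  translate([0, 311, 0]) cube([34, 34, 363]);
  translate([321, 311, 0]) cube([34, 34, 363]);
}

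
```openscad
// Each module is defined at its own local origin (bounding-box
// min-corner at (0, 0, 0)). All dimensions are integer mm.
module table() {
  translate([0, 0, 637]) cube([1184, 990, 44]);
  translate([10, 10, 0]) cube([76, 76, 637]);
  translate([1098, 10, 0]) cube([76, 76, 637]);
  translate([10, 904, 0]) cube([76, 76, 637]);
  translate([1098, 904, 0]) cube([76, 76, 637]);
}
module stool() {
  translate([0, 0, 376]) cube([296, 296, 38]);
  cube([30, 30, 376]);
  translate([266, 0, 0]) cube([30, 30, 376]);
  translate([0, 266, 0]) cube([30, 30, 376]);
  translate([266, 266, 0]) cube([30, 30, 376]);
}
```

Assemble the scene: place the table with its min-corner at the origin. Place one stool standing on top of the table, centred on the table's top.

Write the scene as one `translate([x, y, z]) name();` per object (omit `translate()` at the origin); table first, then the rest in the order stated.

table();
translate([444, 347, 681]) stool();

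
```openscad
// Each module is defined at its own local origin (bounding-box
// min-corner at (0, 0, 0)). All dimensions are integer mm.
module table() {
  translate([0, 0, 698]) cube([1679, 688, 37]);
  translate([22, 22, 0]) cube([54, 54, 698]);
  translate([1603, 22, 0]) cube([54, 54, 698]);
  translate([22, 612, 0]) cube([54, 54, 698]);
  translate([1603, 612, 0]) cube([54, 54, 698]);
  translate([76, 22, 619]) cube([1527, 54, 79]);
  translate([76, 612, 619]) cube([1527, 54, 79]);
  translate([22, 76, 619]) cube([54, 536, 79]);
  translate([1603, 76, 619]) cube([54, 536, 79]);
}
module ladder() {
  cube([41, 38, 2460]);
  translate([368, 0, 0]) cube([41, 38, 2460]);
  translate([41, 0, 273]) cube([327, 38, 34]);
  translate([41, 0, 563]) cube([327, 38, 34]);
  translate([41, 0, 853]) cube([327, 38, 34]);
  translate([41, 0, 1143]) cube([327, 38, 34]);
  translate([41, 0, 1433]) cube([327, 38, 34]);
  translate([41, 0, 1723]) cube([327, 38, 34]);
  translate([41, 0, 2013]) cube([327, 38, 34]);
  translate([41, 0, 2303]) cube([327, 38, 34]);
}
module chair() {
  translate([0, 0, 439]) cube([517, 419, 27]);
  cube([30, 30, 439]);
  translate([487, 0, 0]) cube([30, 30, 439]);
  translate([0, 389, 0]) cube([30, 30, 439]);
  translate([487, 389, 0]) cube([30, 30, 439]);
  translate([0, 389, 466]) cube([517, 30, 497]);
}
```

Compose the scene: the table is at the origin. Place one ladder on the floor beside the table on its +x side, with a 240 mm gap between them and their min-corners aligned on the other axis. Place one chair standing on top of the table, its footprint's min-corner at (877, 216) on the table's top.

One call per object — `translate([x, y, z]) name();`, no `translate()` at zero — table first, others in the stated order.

table();
translate([1919, 0, 0]) ladder();
translate([877, 216, 735]) chair();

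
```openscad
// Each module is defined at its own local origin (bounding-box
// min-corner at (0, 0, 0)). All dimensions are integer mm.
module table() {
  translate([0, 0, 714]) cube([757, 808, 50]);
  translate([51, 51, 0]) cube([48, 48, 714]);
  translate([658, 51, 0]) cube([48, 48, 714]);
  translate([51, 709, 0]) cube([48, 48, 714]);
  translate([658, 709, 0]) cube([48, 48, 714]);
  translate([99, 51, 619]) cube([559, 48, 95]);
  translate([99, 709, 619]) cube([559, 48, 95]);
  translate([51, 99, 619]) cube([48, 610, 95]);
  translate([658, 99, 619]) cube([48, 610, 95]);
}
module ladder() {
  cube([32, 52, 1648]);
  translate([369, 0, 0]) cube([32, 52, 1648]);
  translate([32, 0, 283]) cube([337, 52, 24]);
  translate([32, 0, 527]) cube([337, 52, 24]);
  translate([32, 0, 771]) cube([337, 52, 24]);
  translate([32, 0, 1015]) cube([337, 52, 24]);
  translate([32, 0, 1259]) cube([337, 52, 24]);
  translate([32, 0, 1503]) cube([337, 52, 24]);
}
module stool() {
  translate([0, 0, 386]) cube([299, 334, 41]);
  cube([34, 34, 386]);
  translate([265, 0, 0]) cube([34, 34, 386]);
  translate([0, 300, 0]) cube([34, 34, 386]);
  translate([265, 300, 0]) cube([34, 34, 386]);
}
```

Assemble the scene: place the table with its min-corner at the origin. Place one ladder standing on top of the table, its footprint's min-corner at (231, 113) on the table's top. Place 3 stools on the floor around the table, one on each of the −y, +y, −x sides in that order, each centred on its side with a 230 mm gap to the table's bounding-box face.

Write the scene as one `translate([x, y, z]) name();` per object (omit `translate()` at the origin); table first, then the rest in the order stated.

table();
translate([231, 113, 764]) ladder();
translate([229, -564, 0]) stool();
translate([229, 1038, 0]) stool();
translate([-529, 237, 0]) stool();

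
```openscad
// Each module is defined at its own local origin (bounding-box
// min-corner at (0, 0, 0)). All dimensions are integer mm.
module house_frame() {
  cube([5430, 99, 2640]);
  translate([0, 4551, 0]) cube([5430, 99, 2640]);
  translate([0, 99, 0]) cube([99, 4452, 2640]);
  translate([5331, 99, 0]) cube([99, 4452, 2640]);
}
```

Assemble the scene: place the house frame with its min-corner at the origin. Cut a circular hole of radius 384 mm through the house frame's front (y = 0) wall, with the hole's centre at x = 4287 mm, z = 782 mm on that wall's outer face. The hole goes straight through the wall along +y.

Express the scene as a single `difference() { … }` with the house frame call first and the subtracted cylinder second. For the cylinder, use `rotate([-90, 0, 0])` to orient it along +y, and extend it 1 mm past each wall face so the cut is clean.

difference() {
  house_frame();
  translate([4287, -1, 782]) rotate([-90, 0, 0]) cylinder(h = 101, r = 384);
}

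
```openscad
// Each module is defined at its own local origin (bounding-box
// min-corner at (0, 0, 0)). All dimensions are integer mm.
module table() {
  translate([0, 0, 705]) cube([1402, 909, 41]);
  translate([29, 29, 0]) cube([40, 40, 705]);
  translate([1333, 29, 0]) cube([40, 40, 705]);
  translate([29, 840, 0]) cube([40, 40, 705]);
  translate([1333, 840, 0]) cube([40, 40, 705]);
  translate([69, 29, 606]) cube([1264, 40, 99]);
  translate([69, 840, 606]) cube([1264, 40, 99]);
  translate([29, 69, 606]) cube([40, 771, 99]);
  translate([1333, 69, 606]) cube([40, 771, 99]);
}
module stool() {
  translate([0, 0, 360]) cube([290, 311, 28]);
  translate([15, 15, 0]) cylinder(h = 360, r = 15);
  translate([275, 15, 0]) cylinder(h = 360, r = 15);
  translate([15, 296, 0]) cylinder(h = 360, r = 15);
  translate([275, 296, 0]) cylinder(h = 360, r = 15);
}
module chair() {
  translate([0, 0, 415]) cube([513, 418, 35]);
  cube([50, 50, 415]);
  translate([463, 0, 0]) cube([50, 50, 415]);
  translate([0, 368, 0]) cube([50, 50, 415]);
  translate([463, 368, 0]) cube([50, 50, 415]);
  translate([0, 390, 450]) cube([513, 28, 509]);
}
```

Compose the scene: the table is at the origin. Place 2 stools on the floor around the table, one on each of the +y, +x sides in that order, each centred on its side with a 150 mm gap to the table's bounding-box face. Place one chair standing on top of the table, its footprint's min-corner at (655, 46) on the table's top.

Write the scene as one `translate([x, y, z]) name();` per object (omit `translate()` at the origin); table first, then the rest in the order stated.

table();
translate([556, 1059, 0]) stool();
translate([1552, 299, 0]) stool();
translate([655, 46, 746]) chair();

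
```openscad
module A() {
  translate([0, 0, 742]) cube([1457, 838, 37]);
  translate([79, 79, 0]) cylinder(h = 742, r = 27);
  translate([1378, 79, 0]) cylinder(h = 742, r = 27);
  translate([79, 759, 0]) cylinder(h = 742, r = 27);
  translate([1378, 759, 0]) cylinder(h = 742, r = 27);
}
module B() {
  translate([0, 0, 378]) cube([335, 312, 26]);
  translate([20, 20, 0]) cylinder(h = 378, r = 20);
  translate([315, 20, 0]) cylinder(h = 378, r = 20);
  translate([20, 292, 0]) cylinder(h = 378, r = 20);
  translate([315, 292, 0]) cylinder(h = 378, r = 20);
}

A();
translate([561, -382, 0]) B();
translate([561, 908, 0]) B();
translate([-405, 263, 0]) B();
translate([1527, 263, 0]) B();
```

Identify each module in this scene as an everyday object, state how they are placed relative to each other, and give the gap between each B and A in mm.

A is a table. B is a stool. Four stools sit around the table at the −y, +y, −x, +x sides. The gap between each stool and the table is 70 mm.

Each stool's nearest face is 70 mm from the table's bounding box.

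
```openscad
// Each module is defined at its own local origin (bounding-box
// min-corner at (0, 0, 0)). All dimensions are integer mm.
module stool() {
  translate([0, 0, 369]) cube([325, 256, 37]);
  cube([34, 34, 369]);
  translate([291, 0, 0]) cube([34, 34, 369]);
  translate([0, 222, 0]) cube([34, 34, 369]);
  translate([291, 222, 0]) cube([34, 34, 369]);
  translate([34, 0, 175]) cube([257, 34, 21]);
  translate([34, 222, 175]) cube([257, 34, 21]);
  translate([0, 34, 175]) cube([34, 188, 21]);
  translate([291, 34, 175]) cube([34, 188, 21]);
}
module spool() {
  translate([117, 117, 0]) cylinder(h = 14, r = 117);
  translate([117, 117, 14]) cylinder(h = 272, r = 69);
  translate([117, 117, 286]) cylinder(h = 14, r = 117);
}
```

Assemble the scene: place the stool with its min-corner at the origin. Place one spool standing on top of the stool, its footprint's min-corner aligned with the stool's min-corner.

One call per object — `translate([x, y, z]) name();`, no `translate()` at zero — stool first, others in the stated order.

stool();
translate([0, 0, 406]) spool();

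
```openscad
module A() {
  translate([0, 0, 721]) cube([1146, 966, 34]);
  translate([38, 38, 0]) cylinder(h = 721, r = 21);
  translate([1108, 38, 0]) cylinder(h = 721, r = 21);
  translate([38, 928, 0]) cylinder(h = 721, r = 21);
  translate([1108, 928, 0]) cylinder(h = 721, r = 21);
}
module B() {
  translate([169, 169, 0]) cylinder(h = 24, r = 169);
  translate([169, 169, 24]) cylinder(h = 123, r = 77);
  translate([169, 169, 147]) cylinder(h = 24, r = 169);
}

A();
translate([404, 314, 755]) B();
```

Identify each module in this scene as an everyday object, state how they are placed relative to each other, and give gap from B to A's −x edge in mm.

The spool's min-x is at 404; the table's min-x is 0; gap = 404 mm.

A is a table. B is a spool. The spool is on top of the table, centred. The gap from the spool to the table's −x edge is 404 mm.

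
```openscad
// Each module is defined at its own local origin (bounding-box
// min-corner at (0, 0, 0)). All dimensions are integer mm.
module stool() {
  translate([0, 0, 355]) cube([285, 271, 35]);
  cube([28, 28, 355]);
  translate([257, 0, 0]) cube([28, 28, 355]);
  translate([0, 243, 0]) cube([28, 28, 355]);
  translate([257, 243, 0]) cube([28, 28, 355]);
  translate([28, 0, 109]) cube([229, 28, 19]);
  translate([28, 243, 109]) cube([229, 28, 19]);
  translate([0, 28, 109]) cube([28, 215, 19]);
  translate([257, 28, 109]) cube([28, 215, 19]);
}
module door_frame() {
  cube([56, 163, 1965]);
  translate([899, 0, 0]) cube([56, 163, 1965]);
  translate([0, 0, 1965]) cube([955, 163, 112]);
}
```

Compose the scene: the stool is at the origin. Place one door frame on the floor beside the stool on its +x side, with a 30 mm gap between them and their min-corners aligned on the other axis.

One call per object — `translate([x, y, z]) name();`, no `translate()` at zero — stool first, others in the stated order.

stool();
translate([315, 0, 0]) door_frame();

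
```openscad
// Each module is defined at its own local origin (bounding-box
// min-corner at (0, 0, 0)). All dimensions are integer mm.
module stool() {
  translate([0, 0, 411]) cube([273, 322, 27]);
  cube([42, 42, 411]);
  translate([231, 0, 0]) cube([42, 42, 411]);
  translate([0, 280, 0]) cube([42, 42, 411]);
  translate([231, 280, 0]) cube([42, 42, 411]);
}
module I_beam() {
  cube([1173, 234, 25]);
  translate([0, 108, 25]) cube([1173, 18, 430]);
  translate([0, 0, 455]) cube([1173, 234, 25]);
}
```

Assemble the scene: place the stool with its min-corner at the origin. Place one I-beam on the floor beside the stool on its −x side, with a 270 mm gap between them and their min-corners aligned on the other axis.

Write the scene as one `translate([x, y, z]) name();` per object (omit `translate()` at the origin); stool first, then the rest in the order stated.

stool();
translate([-1443, 0, 0]) I_beam();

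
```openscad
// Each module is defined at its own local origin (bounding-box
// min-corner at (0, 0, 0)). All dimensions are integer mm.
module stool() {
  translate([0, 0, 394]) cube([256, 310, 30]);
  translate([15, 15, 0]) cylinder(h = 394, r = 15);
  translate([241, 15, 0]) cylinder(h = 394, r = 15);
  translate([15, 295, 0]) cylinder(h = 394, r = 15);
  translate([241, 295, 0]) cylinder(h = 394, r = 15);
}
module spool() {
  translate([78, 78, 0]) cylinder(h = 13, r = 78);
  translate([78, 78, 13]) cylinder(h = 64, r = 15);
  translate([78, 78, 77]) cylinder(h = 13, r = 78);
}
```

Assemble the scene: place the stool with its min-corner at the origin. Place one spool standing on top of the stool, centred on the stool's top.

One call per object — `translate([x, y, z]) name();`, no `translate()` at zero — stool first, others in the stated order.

stool();
translate([50, 77, 424]) spool();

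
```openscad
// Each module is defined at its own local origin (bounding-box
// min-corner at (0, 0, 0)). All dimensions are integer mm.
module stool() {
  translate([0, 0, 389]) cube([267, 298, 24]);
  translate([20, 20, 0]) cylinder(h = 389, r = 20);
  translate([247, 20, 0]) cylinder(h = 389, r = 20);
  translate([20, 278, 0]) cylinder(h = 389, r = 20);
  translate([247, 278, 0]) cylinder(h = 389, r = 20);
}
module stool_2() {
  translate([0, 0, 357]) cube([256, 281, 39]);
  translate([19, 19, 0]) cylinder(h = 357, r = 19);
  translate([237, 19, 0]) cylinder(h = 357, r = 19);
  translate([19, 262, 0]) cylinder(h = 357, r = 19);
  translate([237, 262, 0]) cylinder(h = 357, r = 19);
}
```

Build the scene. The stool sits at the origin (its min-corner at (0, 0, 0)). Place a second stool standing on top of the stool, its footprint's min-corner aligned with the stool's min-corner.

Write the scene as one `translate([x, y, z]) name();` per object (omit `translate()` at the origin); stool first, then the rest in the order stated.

stool();
translate([0, 0, 413]) stool_2();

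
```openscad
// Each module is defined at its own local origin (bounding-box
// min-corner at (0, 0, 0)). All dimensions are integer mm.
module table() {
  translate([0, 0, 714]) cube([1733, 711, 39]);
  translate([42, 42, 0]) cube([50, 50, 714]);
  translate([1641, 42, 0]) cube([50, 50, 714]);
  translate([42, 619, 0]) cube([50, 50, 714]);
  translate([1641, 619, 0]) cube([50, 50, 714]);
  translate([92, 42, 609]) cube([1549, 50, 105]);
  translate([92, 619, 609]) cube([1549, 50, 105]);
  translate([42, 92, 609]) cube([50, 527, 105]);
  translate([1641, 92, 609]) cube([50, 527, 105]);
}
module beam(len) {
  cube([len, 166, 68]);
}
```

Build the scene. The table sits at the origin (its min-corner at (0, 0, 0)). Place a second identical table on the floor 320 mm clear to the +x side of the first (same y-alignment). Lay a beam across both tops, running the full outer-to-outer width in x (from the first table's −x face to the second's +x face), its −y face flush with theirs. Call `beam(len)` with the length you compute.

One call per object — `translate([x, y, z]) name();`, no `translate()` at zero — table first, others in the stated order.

table();
translate([2053, 0, 0]) table();
translate([0, 0, 753]) beam(3786);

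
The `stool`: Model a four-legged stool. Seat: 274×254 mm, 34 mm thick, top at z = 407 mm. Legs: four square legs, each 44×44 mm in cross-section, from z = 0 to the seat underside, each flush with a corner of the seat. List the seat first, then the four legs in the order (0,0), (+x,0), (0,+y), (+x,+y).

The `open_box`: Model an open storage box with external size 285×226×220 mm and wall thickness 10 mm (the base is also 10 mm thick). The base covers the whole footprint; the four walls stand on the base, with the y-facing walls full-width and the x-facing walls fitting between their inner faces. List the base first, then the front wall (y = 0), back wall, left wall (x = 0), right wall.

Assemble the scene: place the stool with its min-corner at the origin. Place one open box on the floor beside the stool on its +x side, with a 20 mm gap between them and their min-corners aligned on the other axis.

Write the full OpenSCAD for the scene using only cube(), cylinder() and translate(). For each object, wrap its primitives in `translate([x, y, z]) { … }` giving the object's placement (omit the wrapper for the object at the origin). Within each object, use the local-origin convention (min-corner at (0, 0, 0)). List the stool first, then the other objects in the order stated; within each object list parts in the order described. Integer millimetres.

translate([0, 0, 373]) cube([274, 254, 34]);
cube([44, 44, 373]);
translate([230, 0, 0]) cube([44, 44, 373]);
translate([0, 210, 0]) cube([44, 44, 373]);
translate([230, 210, 0]) cube([44, 44, 373]);
translate([294, 0, 0]) {
  cube([285, 226, 10]);
  translate([0, 0, 10]) cube([285, 10, 210]);
  translate([0, 216, 10]) cube([285, 10, 210]);
  translate([0, 10, 10]) cube([10, 206, 210]);
  translate([275, 10, 10]) cube([10, 206, 210]);
}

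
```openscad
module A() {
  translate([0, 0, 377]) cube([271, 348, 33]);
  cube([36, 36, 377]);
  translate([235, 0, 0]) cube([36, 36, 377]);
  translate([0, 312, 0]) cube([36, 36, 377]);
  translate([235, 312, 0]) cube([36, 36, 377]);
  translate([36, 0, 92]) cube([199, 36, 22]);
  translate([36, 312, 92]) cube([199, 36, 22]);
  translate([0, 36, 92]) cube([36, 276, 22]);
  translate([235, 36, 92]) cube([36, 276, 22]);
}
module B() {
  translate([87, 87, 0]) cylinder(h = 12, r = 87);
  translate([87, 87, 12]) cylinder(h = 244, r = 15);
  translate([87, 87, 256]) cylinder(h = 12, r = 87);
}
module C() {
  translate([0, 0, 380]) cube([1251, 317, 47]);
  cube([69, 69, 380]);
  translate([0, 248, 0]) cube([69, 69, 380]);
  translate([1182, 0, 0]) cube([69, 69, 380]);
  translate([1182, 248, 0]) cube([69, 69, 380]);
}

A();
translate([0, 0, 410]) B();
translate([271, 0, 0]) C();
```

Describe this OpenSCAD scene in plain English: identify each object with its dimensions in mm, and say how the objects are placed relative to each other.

A is a simple wooden stool: a rectangular seat 271 mm (x) by 348 mm (y), 33 mm thick, top face at z = 410 mm, on four square legs, each 36×36 mm in cross-section. The legs rest on z = 0, each flush with a corner of the seat. Four stretchers, 36 mm wide and 22 mm tall, connect adjacent legs with their undersides at z = 92 mm, each running between the inner faces of the legs it joins and aligned with the legs' outer faces on the other axis.

B is a spool: two coaxial disc flanges of radius 87 mm and thickness 12 mm, joined by a core cylinder of radius 15 mm and height 244 mm. The lower flange rests on z = 0 and the three cylinders share a vertical axis.

C is a long wooden bench with a 1251 mm (x) × 317 mm (y) seat, 47 mm thick, its top surface 427 mm above the floor. Four 69 mm square legs at the seat corners, flush with the edges, run from z = 0 to the seat underside.

The spool is on top of the stool. The bench is against the stool's +x side, with their −y faces flush.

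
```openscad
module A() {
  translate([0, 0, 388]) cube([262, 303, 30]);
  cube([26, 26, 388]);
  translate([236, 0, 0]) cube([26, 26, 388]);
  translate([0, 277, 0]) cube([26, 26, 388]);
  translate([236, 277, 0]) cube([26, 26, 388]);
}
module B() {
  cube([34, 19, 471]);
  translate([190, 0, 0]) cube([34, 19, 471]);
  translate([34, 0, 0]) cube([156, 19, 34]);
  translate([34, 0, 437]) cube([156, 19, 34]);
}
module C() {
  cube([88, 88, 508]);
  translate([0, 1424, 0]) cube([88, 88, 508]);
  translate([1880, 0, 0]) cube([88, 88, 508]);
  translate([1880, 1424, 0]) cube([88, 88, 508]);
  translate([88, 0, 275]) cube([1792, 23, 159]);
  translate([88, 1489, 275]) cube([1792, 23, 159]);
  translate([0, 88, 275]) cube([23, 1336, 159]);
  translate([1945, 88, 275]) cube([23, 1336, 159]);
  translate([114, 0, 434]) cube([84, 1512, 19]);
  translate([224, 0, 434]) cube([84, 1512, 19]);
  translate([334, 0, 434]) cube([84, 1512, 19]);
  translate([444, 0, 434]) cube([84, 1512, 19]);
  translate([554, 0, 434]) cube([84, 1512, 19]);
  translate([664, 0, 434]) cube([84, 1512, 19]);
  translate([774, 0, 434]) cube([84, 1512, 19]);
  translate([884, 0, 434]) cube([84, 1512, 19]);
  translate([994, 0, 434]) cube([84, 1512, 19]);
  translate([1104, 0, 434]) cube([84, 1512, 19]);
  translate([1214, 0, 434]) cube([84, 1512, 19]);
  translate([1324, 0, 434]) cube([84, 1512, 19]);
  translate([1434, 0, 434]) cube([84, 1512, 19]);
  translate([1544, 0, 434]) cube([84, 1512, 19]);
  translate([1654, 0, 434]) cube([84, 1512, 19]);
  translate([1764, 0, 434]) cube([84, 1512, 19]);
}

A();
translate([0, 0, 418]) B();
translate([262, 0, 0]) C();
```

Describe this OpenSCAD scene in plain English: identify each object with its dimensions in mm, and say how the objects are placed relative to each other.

A is a four-legged stool. The seat is 262×303 mm, 30 mm thick, top at z = 418 mm. It stands on four square legs, each 26×26 mm in cross-section, from z = 0 to the seat underside, each flush with a corner of the seat.

B is a rectangular picture frame lying in the x–z plane (depth along y). The opening is 156 mm wide (x) by 403 mm tall (z), surrounded by a border 34 mm wide on all four sides. The frame is 19 mm deep and is made of two full-height vertical stiles with two horizontal rails fitted between them.

C is a bed frame 1968 mm long (x) by 1512 mm wide (y). Four 88×88 mm corner posts, 508 mm tall, at the corners of the footprint. Four rails of 23 mm thickness and 159 mm height run between adjacent posts with their undersides at z = 275 mm, their outer faces flush with the outside of the frame (the two x-running rails run between the posts' inner faces; the two y-running rails run between the posts' inner faces). 16 slats, each 84 mm wide (x) and 19 mm thick, lie across the top of the two x-running rails, running the full 1512 mm width of the frame in y; the slats are evenly spaced along x between the inner faces of the end posts with equal gaps (rounded down to the nearest mm) at the −x end and between each pair — any rounding remainder accumulates at the +x end.

The picture frame is on top of the stool. The bed frame is against the stool's +x side, with their −y faces flush.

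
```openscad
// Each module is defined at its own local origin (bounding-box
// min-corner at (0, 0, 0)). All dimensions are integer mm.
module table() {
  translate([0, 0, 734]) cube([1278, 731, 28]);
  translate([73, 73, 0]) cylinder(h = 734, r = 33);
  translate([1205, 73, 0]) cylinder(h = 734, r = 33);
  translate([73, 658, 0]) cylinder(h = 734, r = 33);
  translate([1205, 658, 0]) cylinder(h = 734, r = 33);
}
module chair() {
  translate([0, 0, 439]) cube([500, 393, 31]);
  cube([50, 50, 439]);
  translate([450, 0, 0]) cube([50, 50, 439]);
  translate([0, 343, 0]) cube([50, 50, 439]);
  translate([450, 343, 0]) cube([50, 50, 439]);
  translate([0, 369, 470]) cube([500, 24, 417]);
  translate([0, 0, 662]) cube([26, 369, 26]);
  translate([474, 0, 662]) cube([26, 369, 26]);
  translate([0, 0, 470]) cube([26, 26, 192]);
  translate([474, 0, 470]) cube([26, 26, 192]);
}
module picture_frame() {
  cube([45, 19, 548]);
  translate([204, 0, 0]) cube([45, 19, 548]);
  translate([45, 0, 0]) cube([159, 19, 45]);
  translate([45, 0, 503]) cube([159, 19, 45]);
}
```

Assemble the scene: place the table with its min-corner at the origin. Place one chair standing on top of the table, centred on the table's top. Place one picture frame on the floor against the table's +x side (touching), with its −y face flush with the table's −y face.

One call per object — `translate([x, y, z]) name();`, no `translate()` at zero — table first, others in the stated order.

table();
translate([389, 169, 762]) chair();
translate([1278, 0, 0]) picture_frame();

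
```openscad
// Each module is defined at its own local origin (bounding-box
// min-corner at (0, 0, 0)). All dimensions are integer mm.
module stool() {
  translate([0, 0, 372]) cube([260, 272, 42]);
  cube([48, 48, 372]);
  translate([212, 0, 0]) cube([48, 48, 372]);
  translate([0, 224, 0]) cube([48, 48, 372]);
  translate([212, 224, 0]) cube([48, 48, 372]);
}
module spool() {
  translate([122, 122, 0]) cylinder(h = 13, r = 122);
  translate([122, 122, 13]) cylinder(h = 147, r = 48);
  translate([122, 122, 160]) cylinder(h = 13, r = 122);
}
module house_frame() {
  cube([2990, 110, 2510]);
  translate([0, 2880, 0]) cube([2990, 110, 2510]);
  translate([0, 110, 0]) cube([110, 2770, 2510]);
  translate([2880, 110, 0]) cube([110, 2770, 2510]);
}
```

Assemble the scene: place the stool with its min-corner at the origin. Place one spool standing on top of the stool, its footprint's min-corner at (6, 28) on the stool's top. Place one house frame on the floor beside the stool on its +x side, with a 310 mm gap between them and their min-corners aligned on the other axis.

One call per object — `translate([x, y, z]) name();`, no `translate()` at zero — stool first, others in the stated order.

stool();
translate([6, 28, 414]) spool();
translate([570, 0, 0]) house_frame();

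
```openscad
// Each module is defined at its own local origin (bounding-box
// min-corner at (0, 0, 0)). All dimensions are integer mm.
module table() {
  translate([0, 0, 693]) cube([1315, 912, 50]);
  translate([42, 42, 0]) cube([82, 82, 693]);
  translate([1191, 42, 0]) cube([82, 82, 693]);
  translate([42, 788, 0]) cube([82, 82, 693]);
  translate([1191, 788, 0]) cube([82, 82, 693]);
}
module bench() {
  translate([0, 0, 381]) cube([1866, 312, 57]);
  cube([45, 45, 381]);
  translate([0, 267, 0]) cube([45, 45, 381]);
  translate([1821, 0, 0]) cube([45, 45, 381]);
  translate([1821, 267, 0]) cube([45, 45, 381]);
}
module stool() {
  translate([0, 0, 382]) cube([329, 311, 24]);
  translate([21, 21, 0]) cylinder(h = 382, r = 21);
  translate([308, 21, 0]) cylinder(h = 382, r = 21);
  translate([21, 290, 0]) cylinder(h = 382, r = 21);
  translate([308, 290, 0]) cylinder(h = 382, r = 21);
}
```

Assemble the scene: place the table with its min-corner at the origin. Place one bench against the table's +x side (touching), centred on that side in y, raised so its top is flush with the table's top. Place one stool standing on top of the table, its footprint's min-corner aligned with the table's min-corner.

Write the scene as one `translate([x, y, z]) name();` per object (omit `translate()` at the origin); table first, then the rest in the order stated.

table();
translate([1315, 300, 305]) bench();
translate([0, 0, 743]) stool();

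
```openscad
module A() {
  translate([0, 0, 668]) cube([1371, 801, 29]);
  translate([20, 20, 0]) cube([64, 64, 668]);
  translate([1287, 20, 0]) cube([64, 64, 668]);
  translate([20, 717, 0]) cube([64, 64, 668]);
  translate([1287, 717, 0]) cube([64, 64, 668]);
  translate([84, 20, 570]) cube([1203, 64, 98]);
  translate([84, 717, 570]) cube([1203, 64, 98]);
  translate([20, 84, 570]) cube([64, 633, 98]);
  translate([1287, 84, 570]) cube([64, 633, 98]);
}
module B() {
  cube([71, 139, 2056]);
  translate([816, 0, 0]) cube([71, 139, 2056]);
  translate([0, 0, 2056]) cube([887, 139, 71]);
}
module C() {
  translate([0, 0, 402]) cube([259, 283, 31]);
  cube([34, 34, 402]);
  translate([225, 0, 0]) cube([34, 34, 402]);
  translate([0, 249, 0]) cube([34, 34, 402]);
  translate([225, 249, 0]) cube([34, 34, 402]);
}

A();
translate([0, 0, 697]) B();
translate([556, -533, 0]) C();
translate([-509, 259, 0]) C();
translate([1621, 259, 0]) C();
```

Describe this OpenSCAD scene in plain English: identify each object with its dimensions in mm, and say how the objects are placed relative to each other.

A is a table with a 1371×801 mm rectangular top, 29 mm thick, top surface at z = 697 mm, supported by four 64×64 mm square legs, each inset 20 mm from the nearest pair of top edges, running from the floor. Four apron rails, 64 mm thick and 98 mm tall, run between adjacent legs with their top edges flush with the underside of the top and their outer faces flush with the legs' outer faces.

B is a door frame. The clear opening is 745 mm wide and 2056 mm high. Two 71 mm wide jambs, 139 mm deep, stand either side of the opening from the floor to the top of the opening. A 71 mm thick head sits across the top of both jambs, spanning the full outside width of the frame.

C is a simple wooden stool: a rectangular seat 259 mm (x) by 283 mm (y), 31 mm thick, top face at z = 433 mm, on four square legs, each 34×34 mm in cross-section. The legs rest on z = 0, each flush with a corner of the seat.

The door frame is on top of the table. Three stools sit around the table at the −y, −x, +x sides.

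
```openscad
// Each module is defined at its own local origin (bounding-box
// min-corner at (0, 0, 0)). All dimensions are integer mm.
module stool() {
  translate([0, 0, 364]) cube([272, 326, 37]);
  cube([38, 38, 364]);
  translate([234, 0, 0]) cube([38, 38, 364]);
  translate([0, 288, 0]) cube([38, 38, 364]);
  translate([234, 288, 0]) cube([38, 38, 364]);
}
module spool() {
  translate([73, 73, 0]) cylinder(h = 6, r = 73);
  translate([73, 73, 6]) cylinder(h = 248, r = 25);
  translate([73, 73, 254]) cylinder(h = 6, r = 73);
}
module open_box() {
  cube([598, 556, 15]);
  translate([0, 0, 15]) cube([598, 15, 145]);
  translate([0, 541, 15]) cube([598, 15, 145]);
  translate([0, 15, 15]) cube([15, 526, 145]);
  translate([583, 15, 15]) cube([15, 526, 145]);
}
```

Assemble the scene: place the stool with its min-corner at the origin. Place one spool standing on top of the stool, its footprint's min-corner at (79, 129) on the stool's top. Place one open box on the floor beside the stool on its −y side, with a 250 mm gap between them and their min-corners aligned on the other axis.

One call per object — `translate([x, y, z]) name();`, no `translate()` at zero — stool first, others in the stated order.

stool();
translate([79, 129, 401]) spool();
translate([0, -806, 0]) open_box();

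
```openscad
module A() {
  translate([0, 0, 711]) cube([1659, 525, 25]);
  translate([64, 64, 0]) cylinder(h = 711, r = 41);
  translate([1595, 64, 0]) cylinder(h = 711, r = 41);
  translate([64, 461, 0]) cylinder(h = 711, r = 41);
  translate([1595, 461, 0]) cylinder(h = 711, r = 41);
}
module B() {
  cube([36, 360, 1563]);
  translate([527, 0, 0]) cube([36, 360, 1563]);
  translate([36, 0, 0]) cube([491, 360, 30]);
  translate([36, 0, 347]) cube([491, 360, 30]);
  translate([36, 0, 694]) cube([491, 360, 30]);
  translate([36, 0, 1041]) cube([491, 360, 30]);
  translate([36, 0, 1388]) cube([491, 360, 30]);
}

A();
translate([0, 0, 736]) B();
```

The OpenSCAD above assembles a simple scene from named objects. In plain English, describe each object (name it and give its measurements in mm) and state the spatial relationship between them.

A is a table with a 1659×525 mm rectangular top, 25 mm thick, top surface at z = 736 mm, supported by four round legs of 82 mm diameter, each leg's bounding box inset 23 mm from the nearest pair of top edges, running from the floor.

B is a bookshelf 563 mm wide overall, 360 mm deep and 1563 mm tall. The two sides are 36 mm thick vertical panels. 5 horizontal shelves of 30 mm thickness span between the inner faces of the sides; the lowest shelf sits on the floor and shelves are stacked with a clear vertical gap of 317 mm between each pair.

The bookshelf is on top of the table.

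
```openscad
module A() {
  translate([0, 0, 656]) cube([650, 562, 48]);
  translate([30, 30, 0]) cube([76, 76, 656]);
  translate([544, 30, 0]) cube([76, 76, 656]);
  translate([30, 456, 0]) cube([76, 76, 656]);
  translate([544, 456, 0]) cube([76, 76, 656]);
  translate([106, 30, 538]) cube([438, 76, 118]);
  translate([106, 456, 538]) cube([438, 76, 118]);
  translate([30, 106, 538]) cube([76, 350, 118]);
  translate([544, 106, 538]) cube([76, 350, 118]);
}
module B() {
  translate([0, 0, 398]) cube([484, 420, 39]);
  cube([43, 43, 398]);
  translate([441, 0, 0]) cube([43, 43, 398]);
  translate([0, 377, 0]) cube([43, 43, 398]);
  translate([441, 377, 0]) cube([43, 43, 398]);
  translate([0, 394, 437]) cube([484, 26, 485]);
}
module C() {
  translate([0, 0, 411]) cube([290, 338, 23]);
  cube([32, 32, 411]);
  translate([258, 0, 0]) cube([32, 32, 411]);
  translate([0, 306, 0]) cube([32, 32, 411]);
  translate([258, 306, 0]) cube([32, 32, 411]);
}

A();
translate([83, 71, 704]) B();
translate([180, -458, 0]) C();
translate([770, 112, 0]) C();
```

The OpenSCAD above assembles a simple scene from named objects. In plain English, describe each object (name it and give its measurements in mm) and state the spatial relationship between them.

A is a table with a 650×562 mm rectangular top, 48 mm thick, top surface at z = 704 mm, supported by four 76×76 mm square legs, each inset 30 mm from the nearest pair of top edges, running from the floor. Four apron rails, 76 mm thick and 118 mm tall, run between adjacent legs with their top edges flush with the underside of the top and their outer faces flush with the legs' outer faces.

B is a chair. The seat is a 484×420×39 mm slab with its top at z = 437 mm, on four 43×43 mm corner legs (flush with the seat edges, standing on z = 0). A flat backrest 26 mm thick, 485 mm tall, spans the full seat width and rises from the seat top along its +y edge, rear face flush with the rear of the seat.

C is a simple wooden stool: a rectangular seat 290 mm (x) by 338 mm (y), 23 mm thick, top face at z = 434 mm, on four square legs, each 32×32 mm in cross-section. The legs rest on z = 0, each flush with a corner of the seat.

The chair is on top of the table, centred. Two stools sit around the table at the −y, +x sides.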